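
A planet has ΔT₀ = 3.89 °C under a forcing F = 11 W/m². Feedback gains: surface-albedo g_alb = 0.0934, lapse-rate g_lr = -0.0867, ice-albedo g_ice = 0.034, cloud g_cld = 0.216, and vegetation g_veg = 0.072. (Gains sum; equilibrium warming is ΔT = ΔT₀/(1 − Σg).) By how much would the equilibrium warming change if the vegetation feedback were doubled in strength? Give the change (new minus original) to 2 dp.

Original: g = 0.3287, ΔT = 3.89/(1−0.3287) = 5.7947 °C.
With doubled vegetation: g' = 0.4007, ΔT' = 3.89/(1−0.4007) = 6.4909 °C.
Change = 6.4909 − 5.7947 = 0.70 °C.

0.70 °C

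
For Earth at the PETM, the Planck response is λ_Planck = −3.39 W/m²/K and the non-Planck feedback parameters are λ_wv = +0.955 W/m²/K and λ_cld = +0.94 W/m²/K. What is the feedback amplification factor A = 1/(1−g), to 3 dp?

Convert to gains: g_wv = 0.955/3.39 = 0.2817; g_cld = 0.94/3.39 = 0.2773.
Total gain g = 0.559.
A = 1/(1 − 0.559) = 2.268.

2.268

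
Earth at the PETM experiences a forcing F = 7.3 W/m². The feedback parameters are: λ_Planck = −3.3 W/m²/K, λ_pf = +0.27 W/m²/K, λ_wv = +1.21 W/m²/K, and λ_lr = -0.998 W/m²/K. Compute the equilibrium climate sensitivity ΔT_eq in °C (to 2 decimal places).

Net feedback parameter λ = (−3.3) + (+0.27) + (+1.21) + (-0.998) = -2.818 W/m²/K.
ΔT = −F/λ = −7.3/(-2.818) = 2.59 °C.

2.59 °C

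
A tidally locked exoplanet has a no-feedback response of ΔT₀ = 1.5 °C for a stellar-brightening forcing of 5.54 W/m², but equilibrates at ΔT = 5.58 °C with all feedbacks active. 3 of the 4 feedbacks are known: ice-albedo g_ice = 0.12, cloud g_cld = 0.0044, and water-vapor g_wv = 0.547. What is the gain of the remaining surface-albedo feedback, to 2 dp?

0.06

Amplification A = ΔT/ΔT₀ = 5.58/1.5 = 3.72.
Total gain g = 1 − 1/A = 1 − 1/3.72 = 0.7312.
Known gains sum to 0.12 + 0.0044 + 0.547 = 0.6714.
g_alb = 0.7312 − 0.6714 = 0.06.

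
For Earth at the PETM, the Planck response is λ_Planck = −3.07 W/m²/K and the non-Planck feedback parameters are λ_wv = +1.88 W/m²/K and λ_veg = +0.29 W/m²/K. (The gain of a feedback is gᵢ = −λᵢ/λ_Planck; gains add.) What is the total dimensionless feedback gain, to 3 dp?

Convert to gains: g_wv = 1.88/3.07 = 0.6124; g_veg = 0.29/3.07 = 0.09446.
Total gain g = 0.70686.

0.707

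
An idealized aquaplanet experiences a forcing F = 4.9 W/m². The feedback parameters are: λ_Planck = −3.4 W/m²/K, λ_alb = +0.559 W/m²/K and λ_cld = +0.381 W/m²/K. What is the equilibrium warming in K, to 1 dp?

2.0 K

Net feedback parameter λ = (−3.4) + (+0.559) + (+0.381) = -2.46 W/m²/K.
ΔT = −F/λ = −4.9/(-2.46) = 2.0 K.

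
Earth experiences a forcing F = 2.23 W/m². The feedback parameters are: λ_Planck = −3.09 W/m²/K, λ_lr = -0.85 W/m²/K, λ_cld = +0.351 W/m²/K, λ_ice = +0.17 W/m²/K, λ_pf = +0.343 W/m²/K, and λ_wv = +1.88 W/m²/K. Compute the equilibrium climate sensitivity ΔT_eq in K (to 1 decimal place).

1.9 K

Net feedback parameter λ = (−3.09) + (-0.85) + (+0.351) + (+0.17) + (+0.343) + (+1.88) = -1.196 W/m²/K.
ΔT = −F/λ = −2.23/(-1.196) = 1.9 K.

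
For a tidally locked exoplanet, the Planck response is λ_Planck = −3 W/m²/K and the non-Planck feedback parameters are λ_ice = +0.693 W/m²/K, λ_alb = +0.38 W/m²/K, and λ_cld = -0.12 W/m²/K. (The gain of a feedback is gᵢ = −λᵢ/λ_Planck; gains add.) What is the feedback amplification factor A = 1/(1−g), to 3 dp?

Convert to gains: g_ice = 0.693/3 = 0.231; g_alb = 0.38/3 = 0.1267; g_cld = -0.12/3 = -0.04.
Total gain g = 0.3177.
A = 1/(1 − 0.3177) = 1.466.

1.466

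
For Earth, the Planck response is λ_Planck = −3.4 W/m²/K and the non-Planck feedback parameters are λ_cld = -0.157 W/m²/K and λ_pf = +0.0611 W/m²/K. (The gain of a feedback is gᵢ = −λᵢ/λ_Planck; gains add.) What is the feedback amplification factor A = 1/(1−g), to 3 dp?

0.973

Convert to gains: g_cld = -0.157/3.4 = -0.04618; g_pf = 0.0611/3.4 = 0.01797.
Total gain g = -0.02821.
A = 1/(1 + 0.02821) = 0.973.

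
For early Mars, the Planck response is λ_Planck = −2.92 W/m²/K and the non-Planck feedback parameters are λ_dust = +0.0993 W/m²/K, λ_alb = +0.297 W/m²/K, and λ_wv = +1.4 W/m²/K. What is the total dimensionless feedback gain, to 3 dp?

0.615

Convert to gains: g_dust = 0.0993/2.92 = 0.03401; g_alb = 0.297/2.92 = 0.1017; g_wv = 1.4/2.92 = 0.4795.
Total gain g = 0.61521.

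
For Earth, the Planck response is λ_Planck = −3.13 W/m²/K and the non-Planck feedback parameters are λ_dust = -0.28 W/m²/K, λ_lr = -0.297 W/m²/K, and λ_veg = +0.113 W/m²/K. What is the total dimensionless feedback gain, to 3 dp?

-0.148

Convert to gains: g_dust = -0.28/3.13 = -0.08946; g_lr = -0.297/3.13 = -0.09489; g_veg = 0.113/3.13 = 0.0361.
Total gain g = -0.14825.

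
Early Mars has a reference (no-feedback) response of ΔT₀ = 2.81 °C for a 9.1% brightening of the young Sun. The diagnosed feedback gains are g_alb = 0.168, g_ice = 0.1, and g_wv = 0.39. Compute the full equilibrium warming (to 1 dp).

Total gain g = 0.168 + 0.1 + 0.39 = 0.658.
Amplification A = 1/(1 − 0.658) = 2.924.
ΔT = 2.81 × 2.924 = 8.2 °C.

8.2 °C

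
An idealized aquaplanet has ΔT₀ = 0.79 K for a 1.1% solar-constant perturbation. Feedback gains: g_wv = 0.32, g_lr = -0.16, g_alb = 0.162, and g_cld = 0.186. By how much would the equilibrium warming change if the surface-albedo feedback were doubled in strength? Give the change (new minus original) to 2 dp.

0.79 K

Original: g = 0.508, ΔT = 0.79/(1−0.508) = 1.6057 K.
With doubled surface-albedo: g' = 0.67, ΔT' = 0.79/(1−0.67) = 2.3939 K.
Change = 2.3939 − 1.6057 = 0.79 K.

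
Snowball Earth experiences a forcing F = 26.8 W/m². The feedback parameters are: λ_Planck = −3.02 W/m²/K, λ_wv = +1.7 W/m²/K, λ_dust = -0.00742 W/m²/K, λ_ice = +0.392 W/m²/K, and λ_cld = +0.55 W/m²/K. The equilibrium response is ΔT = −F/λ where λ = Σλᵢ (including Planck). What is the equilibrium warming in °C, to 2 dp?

Net feedback parameter λ = (−3.02) + (+1.7) + (-0.00742) + (+0.392) + (+0.55) = -0.38542 W/m²/K.
ΔT = −F/λ = −26.8/(-0.38542) = 69.53 °C.

69.53 °C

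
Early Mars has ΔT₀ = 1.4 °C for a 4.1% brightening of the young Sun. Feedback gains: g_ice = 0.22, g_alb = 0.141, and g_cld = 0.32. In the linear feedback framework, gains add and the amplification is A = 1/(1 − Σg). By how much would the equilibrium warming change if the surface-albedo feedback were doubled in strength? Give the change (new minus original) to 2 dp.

3.48 °C

Original: g = 0.681, ΔT = 1.4/(1−0.681) = 4.3887 °C.
With doubled surface-albedo: g' = 0.822, ΔT' = 1.4/(1−0.822) = 7.8652 °C.
Change = 7.8652 − 4.3887 = 3.48 °C.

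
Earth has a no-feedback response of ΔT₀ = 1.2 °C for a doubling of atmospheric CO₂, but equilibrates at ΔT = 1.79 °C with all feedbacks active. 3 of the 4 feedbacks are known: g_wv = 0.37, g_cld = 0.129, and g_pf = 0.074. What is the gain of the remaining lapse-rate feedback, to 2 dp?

Amplification A = ΔT/ΔT₀ = 1.79/1.2 = 1.492.
Total gain g = 1 − 1/A = 1 − 1/1.492 = 0.3298.
Known gains sum to 0.37 + 0.129 + 0.074 = 0.573.
g_lr = 0.3298 − 0.573 = -0.24.

-0.24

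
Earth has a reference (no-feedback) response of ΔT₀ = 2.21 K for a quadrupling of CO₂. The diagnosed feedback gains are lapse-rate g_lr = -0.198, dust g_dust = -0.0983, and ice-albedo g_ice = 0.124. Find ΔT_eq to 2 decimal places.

Total gain g = -0.198 − 0.0983 + 0.124 = -0.1723.
Amplification A = 1/(1 + 0.1723) = 0.853.
ΔT = 2.21 × 0.853 = 1.89 K.

1.89 K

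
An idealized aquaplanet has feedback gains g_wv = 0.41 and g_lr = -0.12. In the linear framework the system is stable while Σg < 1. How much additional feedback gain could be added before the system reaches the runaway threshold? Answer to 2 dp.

0.71

Current total gain = 0.41 − 0.12 = 0.29.
Margin to runaway = 1 − 0.29 = 0.71.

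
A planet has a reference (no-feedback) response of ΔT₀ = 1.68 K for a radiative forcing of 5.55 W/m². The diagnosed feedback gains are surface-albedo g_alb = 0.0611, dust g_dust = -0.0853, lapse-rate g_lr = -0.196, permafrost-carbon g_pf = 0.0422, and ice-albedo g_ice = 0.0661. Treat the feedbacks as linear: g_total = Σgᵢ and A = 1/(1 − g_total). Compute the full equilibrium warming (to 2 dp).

1.51 K

Total gain g = 0.0611 − 0.0853 − 0.196 + 0.0422 + 0.0661 = -0.1119.
Amplification A = 1/(1 + 0.1119) = 0.8994.
ΔT = 1.68 × 0.8994 = 1.51 K.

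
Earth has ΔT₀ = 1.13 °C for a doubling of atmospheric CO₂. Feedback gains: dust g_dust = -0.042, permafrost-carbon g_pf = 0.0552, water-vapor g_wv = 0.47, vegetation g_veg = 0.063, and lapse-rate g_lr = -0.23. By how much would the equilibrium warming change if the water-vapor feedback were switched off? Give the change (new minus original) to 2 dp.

Original: g = 0.3162, ΔT = 1.13/(1−0.3162) = 1.6525 °C.
Without water-vapor: g' = -0.1538, ΔT' = 1.13/(1+0.1538) = 0.9794 °C.
Change = 0.9794 − 1.6525 = -0.67 °C.

-0.67 °C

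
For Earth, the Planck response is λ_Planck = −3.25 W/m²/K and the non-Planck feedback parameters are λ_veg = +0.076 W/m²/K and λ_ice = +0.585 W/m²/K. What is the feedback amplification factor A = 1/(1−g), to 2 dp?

Convert to gains: g_veg = 0.076/3.25 = 0.02338; g_ice = 0.585/3.25 = 0.18.
Total gain g = 0.20338.
A = 1/(1 − 0.20338) = 1.26.

1.26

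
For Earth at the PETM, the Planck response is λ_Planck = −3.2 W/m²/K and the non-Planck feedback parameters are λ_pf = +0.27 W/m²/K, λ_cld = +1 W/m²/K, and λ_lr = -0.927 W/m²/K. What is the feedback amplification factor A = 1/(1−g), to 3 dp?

1.120

Convert to gains: g_pf = 0.27/3.2 = 0.08438; g_cld = 1/3.2 = 0.3125; g_lr = -0.927/3.2 = -0.2897.
Total gain g = 0.10718.
A = 1/(1 − 0.10718) = 1.120.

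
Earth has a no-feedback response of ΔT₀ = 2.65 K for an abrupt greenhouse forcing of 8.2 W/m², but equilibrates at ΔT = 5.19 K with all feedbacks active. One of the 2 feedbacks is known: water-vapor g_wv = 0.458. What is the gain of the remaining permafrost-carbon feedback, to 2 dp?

0.03

Amplification A = ΔT/ΔT₀ = 5.19/2.65 = 1.958.
Total gain g = 1 − 1/A = 1 − 1/1.958 = 0.4893.
The known gain is 0.458.
g_pf = 0.4893 − 0.458 = 0.03.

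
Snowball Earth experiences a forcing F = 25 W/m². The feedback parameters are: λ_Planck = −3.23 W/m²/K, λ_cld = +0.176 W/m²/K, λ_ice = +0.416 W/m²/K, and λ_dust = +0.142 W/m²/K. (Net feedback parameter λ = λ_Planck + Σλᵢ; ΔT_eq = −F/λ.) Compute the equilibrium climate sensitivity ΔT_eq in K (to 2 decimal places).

10.02 K

Net feedback parameter λ = (−3.23) + (+0.176) + (+0.416) + (+0.142) = -2.496 W/m²/K.
ΔT = −F/λ = −25/(-2.496) = 10.02 K.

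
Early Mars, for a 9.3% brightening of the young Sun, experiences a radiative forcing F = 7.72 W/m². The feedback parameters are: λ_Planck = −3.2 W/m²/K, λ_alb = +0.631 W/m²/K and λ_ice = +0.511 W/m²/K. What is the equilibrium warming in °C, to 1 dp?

Net feedback parameter λ = (−3.2) + (+0.631) + (+0.511) = -2.058 W/m²/K.
ΔT = −F/λ = −7.72/(-2.058) = 3.8 °C.

3.8 °C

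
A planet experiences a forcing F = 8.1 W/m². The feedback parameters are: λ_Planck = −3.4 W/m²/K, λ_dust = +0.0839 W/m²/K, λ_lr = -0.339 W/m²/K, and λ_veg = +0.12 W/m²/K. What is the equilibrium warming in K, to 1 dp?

2.3 K

Net feedback parameter λ = (−3.4) + (+0.0839) + (-0.339) + (+0.12) = -3.5351 W/m²/K.
ΔT = −F/λ = −8.1/(-3.5351) = 2.3 K.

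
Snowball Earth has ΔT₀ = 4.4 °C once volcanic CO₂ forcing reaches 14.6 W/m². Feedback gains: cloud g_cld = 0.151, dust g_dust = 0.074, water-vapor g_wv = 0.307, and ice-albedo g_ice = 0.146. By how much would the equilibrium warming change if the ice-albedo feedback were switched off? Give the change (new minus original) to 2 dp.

Original: g = 0.678, ΔT = 4.4/(1−0.678) = 13.6646 °C.
Without ice-albedo: g' = 0.532, ΔT' = 4.4/(1−0.532) = 9.4017 °C.
Change = 9.4017 − 13.6646 = -4.26 °C.

-4.26 °C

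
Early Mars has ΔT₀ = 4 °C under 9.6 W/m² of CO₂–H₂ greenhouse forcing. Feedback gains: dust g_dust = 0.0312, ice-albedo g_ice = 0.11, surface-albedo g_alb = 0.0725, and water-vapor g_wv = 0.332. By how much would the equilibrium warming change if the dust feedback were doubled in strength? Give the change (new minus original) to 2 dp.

0.65 °C

Original: g = 0.5457, ΔT = 4/(1−0.5457) = 8.8048 °C.
With doubled dust: g' = 0.5769, ΔT' = 4/(1−0.5769) = 9.4540 °C.
Change = 9.4540 − 8.8048 = 0.65 °C.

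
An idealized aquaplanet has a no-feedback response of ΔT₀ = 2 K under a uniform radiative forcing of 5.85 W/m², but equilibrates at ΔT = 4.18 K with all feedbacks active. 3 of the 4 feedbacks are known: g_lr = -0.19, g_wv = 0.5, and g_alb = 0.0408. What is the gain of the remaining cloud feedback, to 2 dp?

Amplification A = ΔT/ΔT₀ = 4.18/2 = 2.09.
Total gain g = 1 − 1/A = 1 − 1/2.09 = 0.5215.
Known gains sum to -0.19 + 0.5 + 0.0408 = 0.3508.
g_cld = 0.5215 − 0.3508 = 0.17.

0.17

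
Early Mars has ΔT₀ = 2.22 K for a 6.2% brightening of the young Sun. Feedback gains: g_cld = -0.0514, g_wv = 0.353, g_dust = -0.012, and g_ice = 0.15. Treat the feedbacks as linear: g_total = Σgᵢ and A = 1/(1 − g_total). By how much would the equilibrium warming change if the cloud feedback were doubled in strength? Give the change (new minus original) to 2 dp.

-0.33 K

Original: g = 0.4396, ΔT = 2.22/(1−0.4396) = 3.9615 K.
With doubled cloud: g' = 0.3882, ΔT' = 2.22/(1−0.3882) = 3.6286 K.
Change = 3.6286 − 3.9615 = -0.33 K.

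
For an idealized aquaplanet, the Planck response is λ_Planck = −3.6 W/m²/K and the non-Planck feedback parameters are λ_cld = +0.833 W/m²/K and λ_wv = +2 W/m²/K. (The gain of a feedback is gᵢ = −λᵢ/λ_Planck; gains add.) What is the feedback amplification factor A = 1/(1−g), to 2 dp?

4.69

Convert to gains: g_cld = 0.833/3.6 = 0.2314; g_wv = 2/3.6 = 0.5556.
Total gain g = 0.787.
A = 1/(1 − 0.787) = 4.69.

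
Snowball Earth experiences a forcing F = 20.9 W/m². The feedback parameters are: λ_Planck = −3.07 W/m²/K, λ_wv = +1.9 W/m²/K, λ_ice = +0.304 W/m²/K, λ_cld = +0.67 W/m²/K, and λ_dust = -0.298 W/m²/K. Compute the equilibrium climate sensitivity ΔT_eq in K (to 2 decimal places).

Net feedback parameter λ = (−3.07) + (+1.9) + (+0.304) + (+0.67) + (-0.298) = -0.494 W/m²/K.
ΔT = −F/λ = −20.9/(-0.494) = 42.31 K.

42.31 K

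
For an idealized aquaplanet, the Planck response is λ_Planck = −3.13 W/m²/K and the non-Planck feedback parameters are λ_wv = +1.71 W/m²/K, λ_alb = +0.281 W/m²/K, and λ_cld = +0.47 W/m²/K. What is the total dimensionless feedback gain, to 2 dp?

Convert to gains: g_wv = 1.71/3.13 = 0.5463; g_alb = 0.281/3.13 = 0.08978; g_cld = 0.47/3.13 = 0.1502.
Total gain g = 0.78628.

0.79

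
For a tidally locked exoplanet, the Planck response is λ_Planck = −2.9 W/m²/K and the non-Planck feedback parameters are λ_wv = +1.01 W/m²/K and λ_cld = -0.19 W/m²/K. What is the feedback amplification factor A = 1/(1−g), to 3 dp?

Convert to gains: g_wv = 1.01/2.9 = 0.3483; g_cld = -0.19/2.9 = -0.06552.
Total gain g = 0.28278.
A = 1/(1 − 0.28278) = 1.394.

1.394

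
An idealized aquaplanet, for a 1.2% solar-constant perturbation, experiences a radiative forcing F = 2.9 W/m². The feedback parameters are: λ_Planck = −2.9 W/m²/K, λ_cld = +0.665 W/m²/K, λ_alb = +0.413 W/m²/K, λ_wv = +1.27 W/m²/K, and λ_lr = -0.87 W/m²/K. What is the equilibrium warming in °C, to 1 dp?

Net feedback parameter λ = (−2.9) + (+0.665) + (+0.413) + (+1.27) + (-0.87) = -1.422 W/m²/K.
ΔT = −F/λ = −2.9/(-1.422) = 2.0 °C.

2.0 °C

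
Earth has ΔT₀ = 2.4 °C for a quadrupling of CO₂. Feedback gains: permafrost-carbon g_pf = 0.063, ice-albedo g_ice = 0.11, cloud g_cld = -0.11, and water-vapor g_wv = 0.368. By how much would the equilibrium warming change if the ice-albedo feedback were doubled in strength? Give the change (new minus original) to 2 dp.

Original: g = 0.431, ΔT = 2.4/(1−0.431) = 4.2179 °C.
With doubled ice-albedo: g' = 0.541, ΔT' = 2.4/(1−0.541) = 5.2288 °C.
Change = 5.2288 − 4.2179 = 1.01 °C.

1.01 °C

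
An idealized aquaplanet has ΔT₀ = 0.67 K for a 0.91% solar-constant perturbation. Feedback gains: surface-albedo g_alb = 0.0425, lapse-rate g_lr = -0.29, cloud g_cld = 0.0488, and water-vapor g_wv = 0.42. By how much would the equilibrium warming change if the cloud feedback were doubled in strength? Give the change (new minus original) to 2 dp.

Original: g = 0.2213, ΔT = 0.67/(1−0.2213) = 0.8604 K.
With doubled cloud: g' = 0.2701, ΔT' = 0.67/(1−0.2701) = 0.9179 K.
Change = 0.9179 − 0.8604 = 0.06 K.

0.06 K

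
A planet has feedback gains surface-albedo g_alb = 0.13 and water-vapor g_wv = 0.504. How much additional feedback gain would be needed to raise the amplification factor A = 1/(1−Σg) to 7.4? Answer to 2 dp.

Current total gain = 0.634.
Target gain for A = 7.4: g* = 1 − 1/7.4 = 0.8649.
Additional gain needed = 0.8649 − 0.634 = 0.23.

0.23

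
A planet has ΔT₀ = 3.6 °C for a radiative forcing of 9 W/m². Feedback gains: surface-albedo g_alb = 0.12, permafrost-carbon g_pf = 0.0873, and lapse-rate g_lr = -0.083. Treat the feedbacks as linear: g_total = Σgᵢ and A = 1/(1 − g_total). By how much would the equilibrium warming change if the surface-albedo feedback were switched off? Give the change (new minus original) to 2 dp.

-0.50 °C

Original: g = 0.1243, ΔT = 3.6/(1−0.1243) = 4.1110 °C.
Without surface-albedo: g' = 0.0043, ΔT' = 3.6/(1−0.0043) = 3.6155 °C.
Change = 3.6155 − 4.1110 = -0.50 °C.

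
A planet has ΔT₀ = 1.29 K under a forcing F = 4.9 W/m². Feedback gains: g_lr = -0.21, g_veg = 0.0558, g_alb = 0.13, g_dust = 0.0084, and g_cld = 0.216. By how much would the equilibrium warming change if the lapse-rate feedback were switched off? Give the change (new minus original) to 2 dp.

0.57 K

Original: g = 0.2002, ΔT = 1.29/(1−0.2002) = 1.6129 K.
Without lapse-rate: g' = 0.4102, ΔT' = 1.29/(1−0.4102) = 2.1872 K.
Change = 2.1872 − 1.6129 = 0.57 K.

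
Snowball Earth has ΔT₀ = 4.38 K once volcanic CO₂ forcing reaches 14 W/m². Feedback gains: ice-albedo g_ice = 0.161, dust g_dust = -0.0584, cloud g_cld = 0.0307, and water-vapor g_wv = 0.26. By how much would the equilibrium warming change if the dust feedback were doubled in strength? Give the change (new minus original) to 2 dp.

Original: g = 0.3933, ΔT = 4.38/(1−0.3933) = 7.2194 K.
With doubled dust: g' = 0.3349, ΔT' = 4.38/(1−0.3349) = 6.5855 K.
Change = 6.5855 − 7.2194 = -0.63 K.

-0.63 K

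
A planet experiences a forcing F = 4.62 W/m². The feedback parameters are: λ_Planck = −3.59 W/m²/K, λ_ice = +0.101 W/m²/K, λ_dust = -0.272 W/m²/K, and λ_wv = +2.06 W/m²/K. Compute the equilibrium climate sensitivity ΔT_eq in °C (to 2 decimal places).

Net feedback parameter λ = (−3.59) + (+0.101) + (-0.272) + (+2.06) = -1.701 W/m²/K.
ΔT = −F/λ = −4.62/(-1.701) = 2.72 °C.

2.72 °C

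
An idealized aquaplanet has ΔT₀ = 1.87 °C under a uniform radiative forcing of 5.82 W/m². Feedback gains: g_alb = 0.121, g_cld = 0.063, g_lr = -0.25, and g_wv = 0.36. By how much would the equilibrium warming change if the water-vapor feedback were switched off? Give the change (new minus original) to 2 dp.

Original: g = 0.294, ΔT = 1.87/(1−0.294) = 2.6487 °C.
Without water-vapor: g' = -0.066, ΔT' = 1.87/(1+0.066) = 1.7542 °C.
Change = 1.7542 − 2.6487 = -0.89 °C.

-0.89 °C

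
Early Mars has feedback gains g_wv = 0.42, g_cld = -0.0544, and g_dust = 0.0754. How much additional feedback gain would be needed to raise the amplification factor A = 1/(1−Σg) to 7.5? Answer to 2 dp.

Current total gain = 0.441.
Target gain for A = 7.5: g* = 1 − 1/7.5 = 0.8667.
Additional gain needed = 0.8667 − 0.441 = 0.43.

0.43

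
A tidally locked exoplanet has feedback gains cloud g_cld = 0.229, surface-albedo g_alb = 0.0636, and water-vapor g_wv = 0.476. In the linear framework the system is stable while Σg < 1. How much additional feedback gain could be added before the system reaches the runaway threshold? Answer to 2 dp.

Current total gain = 0.229 + 0.0636 + 0.476 = 0.7686.
Margin to runaway = 1 − 0.7686 = 0.23.

0.23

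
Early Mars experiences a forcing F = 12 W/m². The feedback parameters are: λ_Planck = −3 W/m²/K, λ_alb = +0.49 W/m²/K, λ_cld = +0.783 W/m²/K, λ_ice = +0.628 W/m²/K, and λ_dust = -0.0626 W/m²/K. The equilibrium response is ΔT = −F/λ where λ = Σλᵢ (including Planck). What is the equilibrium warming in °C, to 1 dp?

10.3 °C

Net feedback parameter λ = (−3) + (+0.49) + (+0.783) + (+0.628) + (-0.0626) = -1.1616 W/m²/K.
ΔT = −F/λ = −12/(-1.1616) = 10.3 °C.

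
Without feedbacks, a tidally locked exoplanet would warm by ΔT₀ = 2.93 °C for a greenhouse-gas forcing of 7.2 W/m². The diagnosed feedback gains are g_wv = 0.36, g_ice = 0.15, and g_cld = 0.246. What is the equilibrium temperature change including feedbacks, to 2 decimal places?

12.01 °C

Total gain g = 0.36 + 0.15 + 0.246 = 0.756.
Amplification A = 1/(1 − 0.756) = 4.098.
ΔT = 2.93 × 4.098 = 12.01 °C.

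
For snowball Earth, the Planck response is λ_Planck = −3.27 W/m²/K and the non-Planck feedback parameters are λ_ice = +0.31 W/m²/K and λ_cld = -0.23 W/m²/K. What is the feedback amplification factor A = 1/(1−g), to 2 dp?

Convert to gains: g_ice = 0.31/3.27 = 0.0948; g_cld = -0.23/3.27 = -0.07034.
Total gain g = 0.02446.
A = 1/(1 − 0.02446) = 1.03.

1.03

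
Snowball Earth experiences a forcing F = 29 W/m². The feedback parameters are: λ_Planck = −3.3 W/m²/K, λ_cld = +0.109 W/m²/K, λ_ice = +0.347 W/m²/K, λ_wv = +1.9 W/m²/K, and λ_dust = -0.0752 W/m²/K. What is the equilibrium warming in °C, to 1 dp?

28.5 °C

Net feedback parameter λ = (−3.3) + (+0.109) + (+0.347) + (+1.9) + (-0.0752) = -1.0192 W/m²/K.
ΔT = −F/λ = −29/(-1.0192) = 28.5 °C.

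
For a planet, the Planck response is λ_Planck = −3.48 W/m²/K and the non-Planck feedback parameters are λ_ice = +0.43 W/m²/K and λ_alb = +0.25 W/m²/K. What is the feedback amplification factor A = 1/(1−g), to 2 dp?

1.24

Convert to gains: g_ice = 0.43/3.48 = 0.1236; g_alb = 0.25/3.48 = 0.07184.
Total gain g = 0.19544.
A = 1/(1 − 0.19544) = 1.24.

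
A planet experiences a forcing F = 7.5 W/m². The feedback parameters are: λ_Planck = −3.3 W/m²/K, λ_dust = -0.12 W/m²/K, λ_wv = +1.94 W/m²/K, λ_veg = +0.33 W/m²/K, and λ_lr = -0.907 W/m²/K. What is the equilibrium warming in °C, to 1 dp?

3.6 °C

Net feedback parameter λ = (−3.3) + (-0.12) + (+1.94) + (+0.33) + (-0.907) = -2.057 W/m²/K.
ΔT = −F/λ = −7.5/(-2.057) = 3.6 °C.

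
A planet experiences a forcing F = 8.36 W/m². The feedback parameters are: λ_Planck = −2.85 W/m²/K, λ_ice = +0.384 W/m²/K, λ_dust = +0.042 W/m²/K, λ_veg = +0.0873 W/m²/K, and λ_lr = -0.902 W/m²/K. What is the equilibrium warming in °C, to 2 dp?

2.58 °C

Net feedback parameter λ = (−2.85) + (+0.384) + (+0.042) + (+0.0873) + (-0.902) = -3.2387 W/m²/K.
ΔT = −F/λ = −8.36/(-3.2387) = 2.58 °C.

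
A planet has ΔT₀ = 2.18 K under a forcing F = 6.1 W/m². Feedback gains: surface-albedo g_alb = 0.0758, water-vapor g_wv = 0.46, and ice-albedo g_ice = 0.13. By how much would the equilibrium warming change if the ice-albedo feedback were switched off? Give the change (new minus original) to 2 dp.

Original: g = 0.6658, ΔT = 2.18/(1−0.6658) = 6.5230 K.
Without ice-albedo: g' = 0.5358, ΔT' = 2.18/(1−0.5358) = 4.6963 K.
Change = 4.6963 − 6.5230 = -1.83 K.

-1.83 K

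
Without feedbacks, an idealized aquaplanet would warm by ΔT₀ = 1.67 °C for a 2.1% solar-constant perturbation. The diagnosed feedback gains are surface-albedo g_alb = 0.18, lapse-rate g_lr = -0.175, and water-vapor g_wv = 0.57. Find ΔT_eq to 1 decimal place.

3.9 °C

Total gain g = 0.18 − 0.175 + 0.57 = 0.575.
Amplification A = 1/(1 − 0.575) = 2.353.
ΔT = 1.67 × 2.353 = 3.9 °C.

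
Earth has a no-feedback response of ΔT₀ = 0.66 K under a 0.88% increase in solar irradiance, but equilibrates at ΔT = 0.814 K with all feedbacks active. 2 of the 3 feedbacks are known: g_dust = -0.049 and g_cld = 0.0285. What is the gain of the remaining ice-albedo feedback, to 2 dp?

0.21

Amplification A = ΔT/ΔT₀ = 0.814/0.66 = 1.233.
Total gain g = 1 − 1/A = 1 − 1/1.233 = 0.189.
Known gains sum to -0.049 + 0.0285 = -0.0205.
g_ice = 0.189 + 0.0205 = 0.21.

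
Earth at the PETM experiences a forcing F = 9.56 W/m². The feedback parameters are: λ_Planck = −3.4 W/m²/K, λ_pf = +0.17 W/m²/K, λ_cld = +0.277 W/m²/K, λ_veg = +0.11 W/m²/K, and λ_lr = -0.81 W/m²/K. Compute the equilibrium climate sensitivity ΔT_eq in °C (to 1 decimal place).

Net feedback parameter λ = (−3.4) + (+0.17) + (+0.277) + (+0.11) + (-0.81) = -3.653 W/m²/K.
ΔT = −F/λ = −9.56/(-3.653) = 2.6 °C.

2.6 °C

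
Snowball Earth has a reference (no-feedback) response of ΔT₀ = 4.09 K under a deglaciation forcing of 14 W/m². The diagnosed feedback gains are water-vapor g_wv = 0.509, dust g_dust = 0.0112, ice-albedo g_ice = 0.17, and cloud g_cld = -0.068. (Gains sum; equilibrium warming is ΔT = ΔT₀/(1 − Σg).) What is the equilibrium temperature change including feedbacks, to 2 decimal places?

Total gain g = 0.509 + 0.0112 + 0.17 − 0.068 = 0.6222.
Amplification A = 1/(1 − 0.6222) = 2.647.
ΔT = 4.09 × 2.647 = 10.83 K.

10.83 K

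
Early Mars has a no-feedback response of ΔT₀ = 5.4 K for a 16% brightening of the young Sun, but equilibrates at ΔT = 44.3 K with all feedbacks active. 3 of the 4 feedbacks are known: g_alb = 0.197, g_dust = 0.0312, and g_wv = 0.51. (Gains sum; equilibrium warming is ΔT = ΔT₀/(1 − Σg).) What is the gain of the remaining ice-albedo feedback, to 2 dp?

Amplification A = ΔT/ΔT₀ = 44.3/5.4 = 8.204.
Total gain g = 1 − 1/A = 1 − 1/8.204 = 0.8781.
Known gains sum to 0.197 + 0.0312 + 0.51 = 0.7382.
g_ice = 0.8781 − 0.7382 = 0.14.

0.14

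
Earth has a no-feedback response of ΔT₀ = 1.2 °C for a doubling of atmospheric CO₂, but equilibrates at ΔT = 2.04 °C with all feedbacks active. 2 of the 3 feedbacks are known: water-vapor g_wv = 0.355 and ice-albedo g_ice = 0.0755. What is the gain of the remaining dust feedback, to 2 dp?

Amplification A = ΔT/ΔT₀ = 2.04/1.2 = 1.7.
Total gain g = 1 − 1/A = 1 − 1/1.7 = 0.4118.
Known gains sum to 0.355 + 0.0755 = 0.4305.
g_dust = 0.4118 − 0.4305 = -0.02.

-0.02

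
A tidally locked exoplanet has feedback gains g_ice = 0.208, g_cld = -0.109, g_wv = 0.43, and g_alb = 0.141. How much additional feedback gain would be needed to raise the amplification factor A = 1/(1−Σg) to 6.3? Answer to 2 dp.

0.17

Current total gain = 0.67.
Target gain for A = 6.3: g* = 1 − 1/6.3 = 0.8413.
Additional gain needed = 0.8413 − 0.67 = 0.17.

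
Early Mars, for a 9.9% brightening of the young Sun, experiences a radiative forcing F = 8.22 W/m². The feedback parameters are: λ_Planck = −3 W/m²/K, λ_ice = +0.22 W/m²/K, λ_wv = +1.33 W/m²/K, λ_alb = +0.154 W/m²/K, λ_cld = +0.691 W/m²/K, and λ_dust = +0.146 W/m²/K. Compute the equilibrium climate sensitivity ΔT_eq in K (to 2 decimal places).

Net feedback parameter λ = (−3) + (+0.22) + (+1.33) + (+0.154) + (+0.691) + (+0.146) = -0.459 W/m²/K.
ΔT = −F/λ = −8.22/(-0.459) = 17.91 K.

17.91 K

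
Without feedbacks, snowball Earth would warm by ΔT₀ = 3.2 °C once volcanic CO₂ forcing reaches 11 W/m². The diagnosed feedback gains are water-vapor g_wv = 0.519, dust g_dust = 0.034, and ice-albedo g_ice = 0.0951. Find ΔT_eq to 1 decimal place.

9.1 °C

Total gain g = 0.519 + 0.034 + 0.0951 = 0.6481.
Amplification A = 1/(1 − 0.6481) = 2.842.
ΔT = 3.2 × 2.842 = 9.1 °C.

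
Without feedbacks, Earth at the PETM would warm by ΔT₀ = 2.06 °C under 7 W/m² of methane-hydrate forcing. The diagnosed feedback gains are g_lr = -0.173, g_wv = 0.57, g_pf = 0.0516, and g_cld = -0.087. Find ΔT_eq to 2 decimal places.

3.23 °C

Total gain g = -0.173 + 0.57 + 0.0516 − 0.087 = 0.3616.
Amplification A = 1/(1 − 0.3616) = 1.566.
ΔT = 2.06 × 1.566 = 3.23 °C.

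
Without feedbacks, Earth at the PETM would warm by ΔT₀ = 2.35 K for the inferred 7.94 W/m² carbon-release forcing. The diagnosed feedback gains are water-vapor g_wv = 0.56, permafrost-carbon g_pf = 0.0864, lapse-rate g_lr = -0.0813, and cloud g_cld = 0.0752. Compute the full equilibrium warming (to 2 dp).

6.53 K

Total gain g = 0.56 + 0.0864 − 0.0813 + 0.0752 = 0.6403.
Amplification A = 1/(1 − 0.6403) = 2.78.
ΔT = 2.35 × 2.78 = 6.53 K.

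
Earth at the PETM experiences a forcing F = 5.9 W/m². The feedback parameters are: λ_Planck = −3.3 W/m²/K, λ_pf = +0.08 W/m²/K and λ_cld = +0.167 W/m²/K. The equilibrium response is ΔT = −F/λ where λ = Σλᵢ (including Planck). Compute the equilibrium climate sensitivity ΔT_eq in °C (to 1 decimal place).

Net feedback parameter λ = (−3.3) + (+0.08) + (+0.167) = -3.053 W/m²/K.
ΔT = −F/λ = −5.9/(-3.053) = 1.9 °C.

1.9 °C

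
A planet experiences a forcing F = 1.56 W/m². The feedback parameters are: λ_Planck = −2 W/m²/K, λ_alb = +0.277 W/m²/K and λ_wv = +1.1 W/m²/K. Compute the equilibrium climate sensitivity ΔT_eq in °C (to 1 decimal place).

2.5 °C

Net feedback parameter λ = (−2) + (+0.277) + (+1.1) = -0.623 W/m²/K.
ΔT = −F/λ = −1.56/(-0.623) = 2.5 °C.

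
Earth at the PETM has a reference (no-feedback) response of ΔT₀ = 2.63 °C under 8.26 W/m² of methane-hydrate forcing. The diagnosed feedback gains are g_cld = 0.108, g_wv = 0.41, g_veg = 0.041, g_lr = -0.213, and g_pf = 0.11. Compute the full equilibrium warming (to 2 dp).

4.83 °C

Total gain g = 0.108 + 0.41 + 0.041 − 0.213 + 0.11 = 0.456.
Amplification A = 1/(1 − 0.456) = 1.838.
ΔT = 2.63 × 1.838 = 4.83 °C.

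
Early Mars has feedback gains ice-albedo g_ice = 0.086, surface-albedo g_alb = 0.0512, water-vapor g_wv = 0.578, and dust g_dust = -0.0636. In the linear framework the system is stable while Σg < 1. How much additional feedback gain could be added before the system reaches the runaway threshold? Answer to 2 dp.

Current total gain = 0.086 + 0.0512 + 0.578 − 0.0636 = 0.6516.
Margin to runaway = 1 − 0.6516 = 0.35.

0.35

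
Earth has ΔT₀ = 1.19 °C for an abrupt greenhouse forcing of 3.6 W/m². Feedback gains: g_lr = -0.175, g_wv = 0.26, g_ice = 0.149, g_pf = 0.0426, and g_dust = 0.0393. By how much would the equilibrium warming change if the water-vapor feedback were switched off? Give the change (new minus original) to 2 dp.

Original: g = 0.3159, ΔT = 1.19/(1−0.3159) = 1.7395 °C.
Without water-vapor: g' = 0.0559, ΔT' = 1.19/(1−0.0559) = 1.2605 °C.
Change = 1.2605 − 1.7395 = -0.48 °C.

-0.48 °C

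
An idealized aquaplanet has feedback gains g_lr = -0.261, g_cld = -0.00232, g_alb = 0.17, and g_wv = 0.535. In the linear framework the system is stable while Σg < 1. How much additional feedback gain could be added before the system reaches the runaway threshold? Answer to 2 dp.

0.56

Current total gain = -0.261 − 0.00232 + 0.17 + 0.535 = 0.44168.
Margin to runaway = 1 − 0.44168 = 0.56.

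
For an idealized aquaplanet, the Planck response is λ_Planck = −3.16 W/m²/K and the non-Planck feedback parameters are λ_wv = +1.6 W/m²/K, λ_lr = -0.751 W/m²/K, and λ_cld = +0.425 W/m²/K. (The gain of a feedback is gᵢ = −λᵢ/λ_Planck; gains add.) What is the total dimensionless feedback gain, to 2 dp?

Convert to gains: g_wv = 1.6/3.16 = 0.5063; g_lr = -0.751/3.16 = -0.2377; g_cld = 0.425/3.16 = 0.1345.
Total gain g = 0.4031.

0.40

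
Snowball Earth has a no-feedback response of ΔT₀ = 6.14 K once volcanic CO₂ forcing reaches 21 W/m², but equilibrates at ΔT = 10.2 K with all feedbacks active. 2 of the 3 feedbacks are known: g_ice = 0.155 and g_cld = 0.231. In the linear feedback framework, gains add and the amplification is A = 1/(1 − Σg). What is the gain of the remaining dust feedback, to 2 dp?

0.01

Amplification A = ΔT/ΔT₀ = 10.2/6.14 = 1.661.
Total gain g = 1 − 1/A = 1 − 1/1.661 = 0.398.
Known gains sum to 0.155 + 0.231 = 0.386.
g_dust = 0.398 − 0.386 = 0.01.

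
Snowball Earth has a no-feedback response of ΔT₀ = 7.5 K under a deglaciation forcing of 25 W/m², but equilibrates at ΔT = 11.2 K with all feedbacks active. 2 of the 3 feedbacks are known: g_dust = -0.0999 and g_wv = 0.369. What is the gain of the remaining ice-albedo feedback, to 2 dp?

Amplification A = ΔT/ΔT₀ = 11.2/7.5 = 1.493.
Total gain g = 1 − 1/A = 1 − 1/1.493 = 0.3302.
Known gains sum to -0.0999 + 0.369 = 0.2691.
g_ice = 0.3302 − 0.2691 = 0.06.

0.06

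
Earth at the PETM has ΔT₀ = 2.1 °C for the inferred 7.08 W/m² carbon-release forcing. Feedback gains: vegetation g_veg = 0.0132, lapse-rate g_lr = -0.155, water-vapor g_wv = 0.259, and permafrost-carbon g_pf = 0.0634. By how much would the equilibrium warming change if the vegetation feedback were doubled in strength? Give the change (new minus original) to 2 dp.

Original: g = 0.1806, ΔT = 2.1/(1−0.1806) = 2.5629 °C.
With doubled vegetation: g' = 0.1938, ΔT' = 2.1/(1−0.1938) = 2.6048 °C.
Change = 2.6048 − 2.5629 = 0.04 °C.

0.04 °C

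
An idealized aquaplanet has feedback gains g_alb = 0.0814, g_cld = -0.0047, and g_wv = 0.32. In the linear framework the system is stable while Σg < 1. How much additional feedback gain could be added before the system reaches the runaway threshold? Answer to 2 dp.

Current total gain = 0.0814 − 0.0047 + 0.32 = 0.3967.
Margin to runaway = 1 − 0.3967 = 0.60.

0.60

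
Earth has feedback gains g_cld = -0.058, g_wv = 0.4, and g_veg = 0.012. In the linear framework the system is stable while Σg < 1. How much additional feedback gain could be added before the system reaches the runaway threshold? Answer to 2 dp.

0.65

Current total gain = -0.058 + 0.4 + 0.012 = 0.354.
Margin to runaway = 1 − 0.354 = 0.65.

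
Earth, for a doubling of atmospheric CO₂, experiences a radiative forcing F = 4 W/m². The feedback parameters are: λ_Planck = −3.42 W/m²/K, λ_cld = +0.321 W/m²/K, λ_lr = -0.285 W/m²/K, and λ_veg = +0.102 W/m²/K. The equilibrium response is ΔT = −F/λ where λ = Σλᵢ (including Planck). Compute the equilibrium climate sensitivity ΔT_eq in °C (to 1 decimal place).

Net feedback parameter λ = (−3.42) + (+0.321) + (-0.285) + (+0.102) = -3.282 W/m²/K.
ΔT = −F/λ = −4/(-3.282) = 1.2 °C.

1.2 °C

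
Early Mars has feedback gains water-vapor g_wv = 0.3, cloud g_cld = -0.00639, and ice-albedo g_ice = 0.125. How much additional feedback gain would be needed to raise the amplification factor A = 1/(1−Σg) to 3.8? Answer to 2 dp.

Current total gain = 0.41861.
Target gain for A = 3.8: g* = 1 − 1/3.8 = 0.7368.
Additional gain needed = 0.7368 − 0.41861 = 0.32.

0.32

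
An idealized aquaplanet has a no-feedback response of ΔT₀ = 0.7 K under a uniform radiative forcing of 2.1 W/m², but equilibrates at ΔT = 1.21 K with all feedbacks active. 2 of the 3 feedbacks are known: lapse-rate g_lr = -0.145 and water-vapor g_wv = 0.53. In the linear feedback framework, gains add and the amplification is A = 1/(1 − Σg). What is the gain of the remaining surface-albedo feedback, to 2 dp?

Amplification A = ΔT/ΔT₀ = 1.21/0.7 = 1.729.
Total gain g = 1 − 1/A = 1 − 1/1.729 = 0.4216.
Known gains sum to -0.145 + 0.53 = 0.385.
g_alb = 0.4216 − 0.385 = 0.04.

0.04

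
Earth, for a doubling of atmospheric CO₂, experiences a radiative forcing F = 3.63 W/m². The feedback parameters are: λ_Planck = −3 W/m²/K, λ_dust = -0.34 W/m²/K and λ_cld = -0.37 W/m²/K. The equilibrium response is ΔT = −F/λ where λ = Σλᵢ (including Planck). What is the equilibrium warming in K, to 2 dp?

Net feedback parameter λ = (−3) + (-0.34) + (-0.37) = -3.71 W/m²/K.
ΔT = −F/λ = −3.63/(-3.71) = 0.98 K.

0.98 K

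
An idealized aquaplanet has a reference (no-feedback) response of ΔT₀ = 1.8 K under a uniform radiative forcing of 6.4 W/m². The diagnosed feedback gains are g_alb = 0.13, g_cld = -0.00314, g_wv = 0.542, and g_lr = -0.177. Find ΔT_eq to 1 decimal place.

3.5 K

Total gain g = 0.13 − 0.00314 + 0.542 − 0.177 = 0.49186.
Amplification A = 1/(1 − 0.49186) = 1.968.
ΔT = 1.8 × 1.968 = 3.5 K.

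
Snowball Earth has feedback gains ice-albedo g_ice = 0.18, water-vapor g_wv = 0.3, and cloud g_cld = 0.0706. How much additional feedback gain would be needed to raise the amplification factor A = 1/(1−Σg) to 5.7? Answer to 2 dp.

Current total gain = 0.5506.
Target gain for A = 5.7: g* = 1 − 1/5.7 = 0.8246.
Additional gain needed = 0.8246 − 0.5506 = 0.27.

0.27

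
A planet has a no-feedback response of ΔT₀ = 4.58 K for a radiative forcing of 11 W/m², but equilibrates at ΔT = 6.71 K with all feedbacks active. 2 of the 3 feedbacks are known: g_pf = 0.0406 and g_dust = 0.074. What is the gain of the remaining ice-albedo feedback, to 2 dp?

0.20

Amplification A = ΔT/ΔT₀ = 6.71/4.58 = 1.465.
Total gain g = 1 − 1/A = 1 − 1/1.465 = 0.3174.
Known gains sum to 0.0406 + 0.074 = 0.1146.
g_ice = 0.3174 − 0.1146 = 0.20.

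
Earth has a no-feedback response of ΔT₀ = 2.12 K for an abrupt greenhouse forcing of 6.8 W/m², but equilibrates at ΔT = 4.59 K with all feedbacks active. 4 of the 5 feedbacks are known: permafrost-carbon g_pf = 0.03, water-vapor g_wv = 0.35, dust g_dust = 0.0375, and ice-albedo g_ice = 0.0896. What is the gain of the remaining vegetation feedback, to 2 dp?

0.03

Amplification A = ΔT/ΔT₀ = 4.59/2.12 = 2.165.
Total gain g = 1 − 1/A = 1 − 1/2.165 = 0.5381.
Known gains sum to 0.03 + 0.35 + 0.0375 + 0.0896 = 0.5071.
g_veg = 0.5381 − 0.5071 = 0.03.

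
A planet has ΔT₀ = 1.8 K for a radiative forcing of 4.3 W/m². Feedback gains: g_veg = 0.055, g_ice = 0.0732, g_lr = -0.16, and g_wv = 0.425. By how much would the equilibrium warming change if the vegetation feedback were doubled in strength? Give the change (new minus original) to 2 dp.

0.30 K

Original: g = 0.3932, ΔT = 1.8/(1−0.3932) = 2.9664 K.
With doubled vegetation: g' = 0.4482, ΔT' = 1.8/(1−0.4482) = 3.2621 K.
Change = 3.2621 − 2.9664 = 0.30 K.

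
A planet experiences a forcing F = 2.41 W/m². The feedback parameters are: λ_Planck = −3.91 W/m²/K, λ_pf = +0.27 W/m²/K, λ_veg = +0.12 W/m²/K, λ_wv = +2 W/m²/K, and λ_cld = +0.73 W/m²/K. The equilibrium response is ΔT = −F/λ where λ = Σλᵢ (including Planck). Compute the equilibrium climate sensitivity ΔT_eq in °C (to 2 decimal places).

3.05 °C

Net feedback parameter λ = (−3.91) + (+0.27) + (+0.12) + (+2) + (+0.73) = -0.79 W/m²/K.
ΔT = −F/λ = −2.41/(-0.79) = 3.05 °C.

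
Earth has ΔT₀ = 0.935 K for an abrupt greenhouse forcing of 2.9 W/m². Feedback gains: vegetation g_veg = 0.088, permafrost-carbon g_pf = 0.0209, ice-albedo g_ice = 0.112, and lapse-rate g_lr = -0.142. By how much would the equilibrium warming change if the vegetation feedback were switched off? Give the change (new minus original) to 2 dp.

Original: g = 0.0789, ΔT = 0.935/(1−0.0789) = 1.0151 K.
Without vegetation: g' = -0.0091, ΔT' = 0.935/(1+0.0091) = 0.9266 K.
Change = 0.9266 − 1.0151 = -0.09 K.

-0.09 K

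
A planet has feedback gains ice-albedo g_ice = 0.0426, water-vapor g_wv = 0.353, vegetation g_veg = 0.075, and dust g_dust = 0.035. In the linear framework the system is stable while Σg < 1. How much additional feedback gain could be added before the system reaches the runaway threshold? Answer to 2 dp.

Current total gain = 0.0426 + 0.353 + 0.075 + 0.035 = 0.5056.
Margin to runaway = 1 − 0.5056 = 0.49.

0.49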